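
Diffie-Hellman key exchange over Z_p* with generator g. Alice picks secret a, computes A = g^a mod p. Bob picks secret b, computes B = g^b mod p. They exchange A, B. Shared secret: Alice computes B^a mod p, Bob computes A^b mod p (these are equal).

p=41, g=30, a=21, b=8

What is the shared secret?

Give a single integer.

A = 30^21 mod 41  (bits of 21 = 10101)
  bit 0 = 1: r = r^2 * 30 mod 41 = 1^2 * 30 = 1*30 = 30
  bit 1 = 0: r = r^2 mod 41 = 30^2 = 39
  bit 2 = 1: r = r^2 * 30 mod 41 = 39^2 * 30 = 4*30 = 38
  bit 3 = 0: r = r^2 mod 41 = 38^2 = 9
  bit 4 = 1: r = r^2 * 30 mod 41 = 9^2 * 30 = 40*30 = 11
  -> A = 11
B = 30^8 mod 41  (bits of 8 = 1000)
  bit 0 = 1: r = r^2 * 30 mod 41 = 1^2 * 30 = 1*30 = 30
  bit 1 = 0: r = r^2 mod 41 = 30^2 = 39
  bit 2 = 0: r = r^2 mod 41 = 39^2 = 4
  bit 3 = 0: r = r^2 mod 41 = 4^2 = 16
  -> B = 16
s = B^a = 16^21 mod 41  (bits of 21 = 10101)
  bit 0 = 1: r = r^2 * 16 mod 41 = 1^2 * 16 = 1*16 = 16
  bit 1 = 0: r = r^2 mod 41 = 16^2 = 10
  bit 2 = 1: r = r^2 * 16 mod 41 = 10^2 * 16 = 18*16 = 1
  bit 3 = 0: r = r^2 mod 41 = 1^2 = 1
  bit 4 = 1: r = r^2 * 16 mod 41 = 1^2 * 16 = 1*16 = 16
  -> s = B^a = 16

Answer: 16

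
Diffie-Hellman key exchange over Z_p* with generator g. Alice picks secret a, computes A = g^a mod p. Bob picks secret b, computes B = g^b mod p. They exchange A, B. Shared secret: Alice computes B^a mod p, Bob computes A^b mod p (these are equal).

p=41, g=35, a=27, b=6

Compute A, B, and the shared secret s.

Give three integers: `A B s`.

Answer: 29 39 36

Derivation:
A = 35^27 mod 41  (bits of 27 = 11011)
  bit 0 = 1: r = r^2 * 35 mod 41 = 1^2 * 35 = 1*35 = 35
  bit 1 = 1: r = r^2 * 35 mod 41 = 35^2 * 35 = 36*35 = 30
  bit 2 = 0: r = r^2 mod 41 = 30^2 = 39
  bit 3 = 1: r = r^2 * 35 mod 41 = 39^2 * 35 = 4*35 = 17
  bit 4 = 1: r = r^2 * 35 mod 41 = 17^2 * 35 = 2*35 = 29
  -> A = 29
B = 35^6 mod 41  (bits of 6 = 110)
  bit 0 = 1: r = r^2 * 35 mod 41 = 1^2 * 35 = 1*35 = 35
  bit 1 = 1: r = r^2 * 35 mod 41 = 35^2 * 35 = 36*35 = 30
  bit 2 = 0: r = r^2 mod 41 = 30^2 = 39
  -> B = 39
s = B^a = 39^27 mod 41  (bits of 27 = 11011)
  bit 0 = 1: r = r^2 * 39 mod 41 = 1^2 * 39 = 1*39 = 39
  bit 1 = 1: r = r^2 * 39 mod 41 = 39^2 * 39 = 4*39 = 33
  bit 2 = 0: r = r^2 mod 41 = 33^2 = 23
  bit 3 = 1: r = r^2 * 39 mod 41 = 23^2 * 39 = 37*39 = 8
  bit 4 = 1: r = r^2 * 39 mod 41 = 8^2 * 39 = 23*39 = 36
  -> s = B^a = 36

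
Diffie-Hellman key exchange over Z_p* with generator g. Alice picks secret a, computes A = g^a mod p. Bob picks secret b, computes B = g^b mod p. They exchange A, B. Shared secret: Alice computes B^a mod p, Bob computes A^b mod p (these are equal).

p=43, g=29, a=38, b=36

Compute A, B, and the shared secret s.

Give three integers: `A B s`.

Answer: 38 41 35

Derivation:
A = 29^38 mod 43  (bits of 38 = 100110)
  bit 0 = 1: r = r^2 * 29 mod 43 = 1^2 * 29 = 1*29 = 29
  bit 1 = 0: r = r^2 mod 43 = 29^2 = 24
  bit 2 = 0: r = r^2 mod 43 = 24^2 = 17
  bit 3 = 1: r = r^2 * 29 mod 43 = 17^2 * 29 = 31*29 = 39
  bit 4 = 1: r = r^2 * 29 mod 43 = 39^2 * 29 = 16*29 = 34
  bit 5 = 0: r = r^2 mod 43 = 34^2 = 38
  -> A = 38
B = 29^36 mod 43  (bits of 36 = 100100)
  bit 0 = 1: r = r^2 * 29 mod 43 = 1^2 * 29 = 1*29 = 29
  bit 1 = 0: r = r^2 mod 43 = 29^2 = 24
  bit 2 = 0: r = r^2 mod 43 = 24^2 = 17
  bit 3 = 1: r = r^2 * 29 mod 43 = 17^2 * 29 = 31*29 = 39
  bit 4 = 0: r = r^2 mod 43 = 39^2 = 16
  bit 5 = 0: r = r^2 mod 43 = 16^2 = 41
  -> B = 41
s = B^a = 41^38 mod 43  (bits of 38 = 100110)
  bit 0 = 1: r = r^2 * 41 mod 43 = 1^2 * 41 = 1*41 = 41
  bit 1 = 0: r = r^2 mod 43 = 41^2 = 4
  bit 2 = 0: r = r^2 mod 43 = 4^2 = 16
  bit 3 = 1: r = r^2 * 41 mod 43 = 16^2 * 41 = 41*41 = 4
  bit 4 = 1: r = r^2 * 41 mod 43 = 4^2 * 41 = 16*41 = 11
  bit 5 = 0: r = r^2 mod 43 = 11^2 = 35
  -> s = B^a = 35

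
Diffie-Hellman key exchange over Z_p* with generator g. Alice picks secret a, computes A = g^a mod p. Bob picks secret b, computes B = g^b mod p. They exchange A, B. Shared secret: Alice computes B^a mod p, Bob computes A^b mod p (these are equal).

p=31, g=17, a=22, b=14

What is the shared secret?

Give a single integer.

A = 17^22 mod 31  (bits of 22 = 10110)
  bit 0 = 1: r = r^2 * 17 mod 31 = 1^2 * 17 = 1*17 = 17
  bit 1 = 0: r = r^2 mod 31 = 17^2 = 10
  bit 2 = 1: r = r^2 * 17 mod 31 = 10^2 * 17 = 7*17 = 26
  bit 3 = 1: r = r^2 * 17 mod 31 = 26^2 * 17 = 25*17 = 22
  bit 4 = 0: r = r^2 mod 31 = 22^2 = 19
  -> A = 19
B = 17^14 mod 31  (bits of 14 = 1110)
  bit 0 = 1: r = r^2 * 17 mod 31 = 1^2 * 17 = 1*17 = 17
  bit 1 = 1: r = r^2 * 17 mod 31 = 17^2 * 17 = 10*17 = 15
  bit 2 = 1: r = r^2 * 17 mod 31 = 15^2 * 17 = 8*17 = 12
  bit 3 = 0: r = r^2 mod 31 = 12^2 = 20
  -> B = 20
s = B^a = 20^22 mod 31  (bits of 22 = 10110)
  bit 0 = 1: r = r^2 * 20 mod 31 = 1^2 * 20 = 1*20 = 20
  bit 1 = 0: r = r^2 mod 31 = 20^2 = 28
  bit 2 = 1: r = r^2 * 20 mod 31 = 28^2 * 20 = 9*20 = 25
  bit 3 = 1: r = r^2 * 20 mod 31 = 25^2 * 20 = 5*20 = 7
  bit 4 = 0: r = r^2 mod 31 = 7^2 = 18
  -> s = B^a = 18

Answer: 18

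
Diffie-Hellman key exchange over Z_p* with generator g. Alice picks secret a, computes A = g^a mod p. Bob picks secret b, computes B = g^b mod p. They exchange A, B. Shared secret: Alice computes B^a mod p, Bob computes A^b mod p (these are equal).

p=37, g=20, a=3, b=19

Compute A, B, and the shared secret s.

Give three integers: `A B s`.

A = 20^3 mod 37  (bits of 3 = 11)
  bit 0 = 1: r = r^2 * 20 mod 37 = 1^2 * 20 = 1*20 = 20
  bit 1 = 1: r = r^2 * 20 mod 37 = 20^2 * 20 = 30*20 = 8
  -> A = 8
B = 20^19 mod 37  (bits of 19 = 10011)
  bit 0 = 1: r = r^2 * 20 mod 37 = 1^2 * 20 = 1*20 = 20
  bit 1 = 0: r = r^2 mod 37 = 20^2 = 30
  bit 2 = 0: r = r^2 mod 37 = 30^2 = 12
  bit 3 = 1: r = r^2 * 20 mod 37 = 12^2 * 20 = 33*20 = 31
  bit 4 = 1: r = r^2 * 20 mod 37 = 31^2 * 20 = 36*20 = 17
  -> B = 17
s = B^a = 17^3 mod 37  (bits of 3 = 11)
  bit 0 = 1: r = r^2 * 17 mod 37 = 1^2 * 17 = 1*17 = 17
  bit 1 = 1: r = r^2 * 17 mod 37 = 17^2 * 17 = 30*17 = 29
  -> s = B^a = 29

Answer: 8 17 29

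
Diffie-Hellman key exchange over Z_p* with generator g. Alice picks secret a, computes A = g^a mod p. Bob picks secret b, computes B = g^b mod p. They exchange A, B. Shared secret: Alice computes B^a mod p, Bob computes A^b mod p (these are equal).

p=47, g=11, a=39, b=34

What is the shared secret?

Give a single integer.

A = 11^39 mod 47  (bits of 39 = 100111)
  bit 0 = 1: r = r^2 * 11 mod 47 = 1^2 * 11 = 1*11 = 11
  bit 1 = 0: r = r^2 mod 47 = 11^2 = 27
  bit 2 = 0: r = r^2 mod 47 = 27^2 = 24
  bit 3 = 1: r = r^2 * 11 mod 47 = 24^2 * 11 = 12*11 = 38
  bit 4 = 1: r = r^2 * 11 mod 47 = 38^2 * 11 = 34*11 = 45
  bit 5 = 1: r = r^2 * 11 mod 47 = 45^2 * 11 = 4*11 = 44
  -> A = 44
B = 11^34 mod 47  (bits of 34 = 100010)
  bit 0 = 1: r = r^2 * 11 mod 47 = 1^2 * 11 = 1*11 = 11
  bit 1 = 0: r = r^2 mod 47 = 11^2 = 27
  bit 2 = 0: r = r^2 mod 47 = 27^2 = 24
  bit 3 = 0: r = r^2 mod 47 = 24^2 = 12
  bit 4 = 1: r = r^2 * 11 mod 47 = 12^2 * 11 = 3*11 = 33
  bit 5 = 0: r = r^2 mod 47 = 33^2 = 8
  -> B = 8
s = B^a = 8^39 mod 47  (bits of 39 = 100111)
  bit 0 = 1: r = r^2 * 8 mod 47 = 1^2 * 8 = 1*8 = 8
  bit 1 = 0: r = r^2 mod 47 = 8^2 = 17
  bit 2 = 0: r = r^2 mod 47 = 17^2 = 7
  bit 3 = 1: r = r^2 * 8 mod 47 = 7^2 * 8 = 2*8 = 16
  bit 4 = 1: r = r^2 * 8 mod 47 = 16^2 * 8 = 21*8 = 27
  bit 5 = 1: r = r^2 * 8 mod 47 = 27^2 * 8 = 24*8 = 4
  -> s = B^a = 4

Answer: 4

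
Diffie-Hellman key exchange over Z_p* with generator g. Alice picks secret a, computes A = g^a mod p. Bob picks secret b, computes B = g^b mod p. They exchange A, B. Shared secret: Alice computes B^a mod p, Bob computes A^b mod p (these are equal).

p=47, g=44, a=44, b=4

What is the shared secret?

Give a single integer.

Answer: 42

Derivation:
A = 44^44 mod 47  (bits of 44 = 101100)
  bit 0 = 1: r = r^2 * 44 mod 47 = 1^2 * 44 = 1*44 = 44
  bit 1 = 0: r = r^2 mod 47 = 44^2 = 9
  bit 2 = 1: r = r^2 * 44 mod 47 = 9^2 * 44 = 34*44 = 39
  bit 3 = 1: r = r^2 * 44 mod 47 = 39^2 * 44 = 17*44 = 43
  bit 4 = 0: r = r^2 mod 47 = 43^2 = 16
  bit 5 = 0: r = r^2 mod 47 = 16^2 = 21
  -> A = 21
B = 44^4 mod 47  (bits of 4 = 100)
  bit 0 = 1: r = r^2 * 44 mod 47 = 1^2 * 44 = 1*44 = 44
  bit 1 = 0: r = r^2 mod 47 = 44^2 = 9
  bit 2 = 0: r = r^2 mod 47 = 9^2 = 34
  -> B = 34
s = B^a = 34^44 mod 47  (bits of 44 = 101100)
  bit 0 = 1: r = r^2 * 34 mod 47 = 1^2 * 34 = 1*34 = 34
  bit 1 = 0: r = r^2 mod 47 = 34^2 = 28
  bit 2 = 1: r = r^2 * 34 mod 47 = 28^2 * 34 = 32*34 = 7
  bit 3 = 1: r = r^2 * 34 mod 47 = 7^2 * 34 = 2*34 = 21
  bit 4 = 0: r = r^2 mod 47 = 21^2 = 18
  bit 5 = 0: r = r^2 mod 47 = 18^2 = 42
  -> s = B^a = 42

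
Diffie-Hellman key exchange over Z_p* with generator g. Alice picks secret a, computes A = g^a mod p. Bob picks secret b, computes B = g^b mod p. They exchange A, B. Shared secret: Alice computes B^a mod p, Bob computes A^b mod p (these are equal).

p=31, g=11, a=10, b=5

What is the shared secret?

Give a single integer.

A = 11^10 mod 31  (bits of 10 = 1010)
  bit 0 = 1: r = r^2 * 11 mod 31 = 1^2 * 11 = 1*11 = 11
  bit 1 = 0: r = r^2 mod 31 = 11^2 = 28
  bit 2 = 1: r = r^2 * 11 mod 31 = 28^2 * 11 = 9*11 = 6
  bit 3 = 0: r = r^2 mod 31 = 6^2 = 5
  -> A = 5
B = 11^5 mod 31  (bits of 5 = 101)
  bit 0 = 1: r = r^2 * 11 mod 31 = 1^2 * 11 = 1*11 = 11
  bit 1 = 0: r = r^2 mod 31 = 11^2 = 28
  bit 2 = 1: r = r^2 * 11 mod 31 = 28^2 * 11 = 9*11 = 6
  -> B = 6
s = B^a = 6^10 mod 31  (bits of 10 = 1010)
  bit 0 = 1: r = r^2 * 6 mod 31 = 1^2 * 6 = 1*6 = 6
  bit 1 = 0: r = r^2 mod 31 = 6^2 = 5
  bit 2 = 1: r = r^2 * 6 mod 31 = 5^2 * 6 = 25*6 = 26
  bit 3 = 0: r = r^2 mod 31 = 26^2 = 25
  -> s = B^a = 25

Answer: 25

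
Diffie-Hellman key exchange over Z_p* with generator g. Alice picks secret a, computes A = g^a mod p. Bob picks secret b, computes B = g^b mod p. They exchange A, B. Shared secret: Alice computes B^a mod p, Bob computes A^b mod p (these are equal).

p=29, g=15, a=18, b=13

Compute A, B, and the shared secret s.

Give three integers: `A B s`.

Answer: 9 27 13

Derivation:
A = 15^18 mod 29  (bits of 18 = 10010)
  bit 0 = 1: r = r^2 * 15 mod 29 = 1^2 * 15 = 1*15 = 15
  bit 1 = 0: r = r^2 mod 29 = 15^2 = 22
  bit 2 = 0: r = r^2 mod 29 = 22^2 = 20
  bit 3 = 1: r = r^2 * 15 mod 29 = 20^2 * 15 = 23*15 = 26
  bit 4 = 0: r = r^2 mod 29 = 26^2 = 9
  -> A = 9
B = 15^13 mod 29  (bits of 13 = 1101)
  bit 0 = 1: r = r^2 * 15 mod 29 = 1^2 * 15 = 1*15 = 15
  bit 1 = 1: r = r^2 * 15 mod 29 = 15^2 * 15 = 22*15 = 11
  bit 2 = 0: r = r^2 mod 29 = 11^2 = 5
  bit 3 = 1: r = r^2 * 15 mod 29 = 5^2 * 15 = 25*15 = 27
  -> B = 27
s = B^a = 27^18 mod 29  (bits of 18 = 10010)
  bit 0 = 1: r = r^2 * 27 mod 29 = 1^2 * 27 = 1*27 = 27
  bit 1 = 0: r = r^2 mod 29 = 27^2 = 4
  bit 2 = 0: r = r^2 mod 29 = 4^2 = 16
  bit 3 = 1: r = r^2 * 27 mod 29 = 16^2 * 27 = 24*27 = 10
  bit 4 = 0: r = r^2 mod 29 = 10^2 = 13
  -> s = B^a = 13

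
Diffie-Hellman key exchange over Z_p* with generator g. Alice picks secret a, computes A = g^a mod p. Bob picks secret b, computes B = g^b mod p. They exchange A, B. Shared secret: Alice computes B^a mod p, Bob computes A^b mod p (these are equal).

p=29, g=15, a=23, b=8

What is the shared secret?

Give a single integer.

A = 15^23 mod 29  (bits of 23 = 10111)
  bit 0 = 1: r = r^2 * 15 mod 29 = 1^2 * 15 = 1*15 = 15
  bit 1 = 0: r = r^2 mod 29 = 15^2 = 22
  bit 2 = 1: r = r^2 * 15 mod 29 = 22^2 * 15 = 20*15 = 10
  bit 3 = 1: r = r^2 * 15 mod 29 = 10^2 * 15 = 13*15 = 21
  bit 4 = 1: r = r^2 * 15 mod 29 = 21^2 * 15 = 6*15 = 3
  -> A = 3
B = 15^8 mod 29  (bits of 8 = 1000)
  bit 0 = 1: r = r^2 * 15 mod 29 = 1^2 * 15 = 1*15 = 15
  bit 1 = 0: r = r^2 mod 29 = 15^2 = 22
  bit 2 = 0: r = r^2 mod 29 = 22^2 = 20
  bit 3 = 0: r = r^2 mod 29 = 20^2 = 23
  -> B = 23
s = B^a = 23^23 mod 29  (bits of 23 = 10111)
  bit 0 = 1: r = r^2 * 23 mod 29 = 1^2 * 23 = 1*23 = 23
  bit 1 = 0: r = r^2 mod 29 = 23^2 = 7
  bit 2 = 1: r = r^2 * 23 mod 29 = 7^2 * 23 = 20*23 = 25
  bit 3 = 1: r = r^2 * 23 mod 29 = 25^2 * 23 = 16*23 = 20
  bit 4 = 1: r = r^2 * 23 mod 29 = 20^2 * 23 = 23*23 = 7
  -> s = B^a = 7

Answer: 7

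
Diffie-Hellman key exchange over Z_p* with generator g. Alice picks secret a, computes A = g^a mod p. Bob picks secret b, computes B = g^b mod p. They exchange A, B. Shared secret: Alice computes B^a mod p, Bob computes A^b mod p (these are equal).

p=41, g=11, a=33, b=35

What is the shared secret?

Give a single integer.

Answer: 14

Derivation:
A = 11^33 mod 41  (bits of 33 = 100001)
  bit 0 = 1: r = r^2 * 11 mod 41 = 1^2 * 11 = 1*11 = 11
  bit 1 = 0: r = r^2 mod 41 = 11^2 = 39
  bit 2 = 0: r = r^2 mod 41 = 39^2 = 4
  bit 3 = 0: r = r^2 mod 41 = 4^2 = 16
  bit 4 = 0: r = r^2 mod 41 = 16^2 = 10
  bit 5 = 1: r = r^2 * 11 mod 41 = 10^2 * 11 = 18*11 = 34
  -> A = 34
B = 11^35 mod 41  (bits of 35 = 100011)
  bit 0 = 1: r = r^2 * 11 mod 41 = 1^2 * 11 = 1*11 = 11
  bit 1 = 0: r = r^2 mod 41 = 11^2 = 39
  bit 2 = 0: r = r^2 mod 41 = 39^2 = 4
  bit 3 = 0: r = r^2 mod 41 = 4^2 = 16
  bit 4 = 1: r = r^2 * 11 mod 41 = 16^2 * 11 = 10*11 = 28
  bit 5 = 1: r = r^2 * 11 mod 41 = 28^2 * 11 = 5*11 = 14
  -> B = 14
s = B^a = 14^33 mod 41  (bits of 33 = 100001)
  bit 0 = 1: r = r^2 * 14 mod 41 = 1^2 * 14 = 1*14 = 14
  bit 1 = 0: r = r^2 mod 41 = 14^2 = 32
  bit 2 = 0: r = r^2 mod 41 = 32^2 = 40
  bit 3 = 0: r = r^2 mod 41 = 40^2 = 1
  bit 4 = 0: r = r^2 mod 41 = 1^2 = 1
  bit 5 = 1: r = r^2 * 14 mod 41 = 1^2 * 14 = 1*14 = 14
  -> s = B^a = 14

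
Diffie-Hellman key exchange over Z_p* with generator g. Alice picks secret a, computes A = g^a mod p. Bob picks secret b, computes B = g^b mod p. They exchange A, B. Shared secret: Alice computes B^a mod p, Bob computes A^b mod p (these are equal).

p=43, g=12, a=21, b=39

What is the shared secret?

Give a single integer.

Answer: 42

Derivation:
A = 12^21 mod 43  (bits of 21 = 10101)
  bit 0 = 1: r = r^2 * 12 mod 43 = 1^2 * 12 = 1*12 = 12
  bit 1 = 0: r = r^2 mod 43 = 12^2 = 15
  bit 2 = 1: r = r^2 * 12 mod 43 = 15^2 * 12 = 10*12 = 34
  bit 3 = 0: r = r^2 mod 43 = 34^2 = 38
  bit 4 = 1: r = r^2 * 12 mod 43 = 38^2 * 12 = 25*12 = 42
  -> A = 42
B = 12^39 mod 43  (bits of 39 = 100111)
  bit 0 = 1: r = r^2 * 12 mod 43 = 1^2 * 12 = 1*12 = 12
  bit 1 = 0: r = r^2 mod 43 = 12^2 = 15
  bit 2 = 0: r = r^2 mod 43 = 15^2 = 10
  bit 3 = 1: r = r^2 * 12 mod 43 = 10^2 * 12 = 14*12 = 39
  bit 4 = 1: r = r^2 * 12 mod 43 = 39^2 * 12 = 16*12 = 20
  bit 5 = 1: r = r^2 * 12 mod 43 = 20^2 * 12 = 13*12 = 27
  -> B = 27
s = B^a = 27^21 mod 43  (bits of 21 = 10101)
  bit 0 = 1: r = r^2 * 27 mod 43 = 1^2 * 27 = 1*27 = 27
  bit 1 = 0: r = r^2 mod 43 = 27^2 = 41
  bit 2 = 1: r = r^2 * 27 mod 43 = 41^2 * 27 = 4*27 = 22
  bit 3 = 0: r = r^2 mod 43 = 22^2 = 11
  bit 4 = 1: r = r^2 * 27 mod 43 = 11^2 * 27 = 35*27 = 42
  -> s = B^a = 42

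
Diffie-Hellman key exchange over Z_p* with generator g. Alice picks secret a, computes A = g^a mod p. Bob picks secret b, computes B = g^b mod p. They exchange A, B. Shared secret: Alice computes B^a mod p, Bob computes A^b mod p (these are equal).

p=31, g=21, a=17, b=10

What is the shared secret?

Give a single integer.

Answer: 25

Derivation:
A = 21^17 mod 31  (bits of 17 = 10001)
  bit 0 = 1: r = r^2 * 21 mod 31 = 1^2 * 21 = 1*21 = 21
  bit 1 = 0: r = r^2 mod 31 = 21^2 = 7
  bit 2 = 0: r = r^2 mod 31 = 7^2 = 18
  bit 3 = 0: r = r^2 mod 31 = 18^2 = 14
  bit 4 = 1: r = r^2 * 21 mod 31 = 14^2 * 21 = 10*21 = 24
  -> A = 24
B = 21^10 mod 31  (bits of 10 = 1010)
  bit 0 = 1: r = r^2 * 21 mod 31 = 1^2 * 21 = 1*21 = 21
  bit 1 = 0: r = r^2 mod 31 = 21^2 = 7
  bit 2 = 1: r = r^2 * 21 mod 31 = 7^2 * 21 = 18*21 = 6
  bit 3 = 0: r = r^2 mod 31 = 6^2 = 5
  -> B = 5
s = B^a = 5^17 mod 31  (bits of 17 = 10001)
  bit 0 = 1: r = r^2 * 5 mod 31 = 1^2 * 5 = 1*5 = 5
  bit 1 = 0: r = r^2 mod 31 = 5^2 = 25
  bit 2 = 0: r = r^2 mod 31 = 25^2 = 5
  bit 3 = 0: r = r^2 mod 31 = 5^2 = 25
  bit 4 = 1: r = r^2 * 5 mod 31 = 25^2 * 5 = 5*5 = 25
  -> s = B^a = 25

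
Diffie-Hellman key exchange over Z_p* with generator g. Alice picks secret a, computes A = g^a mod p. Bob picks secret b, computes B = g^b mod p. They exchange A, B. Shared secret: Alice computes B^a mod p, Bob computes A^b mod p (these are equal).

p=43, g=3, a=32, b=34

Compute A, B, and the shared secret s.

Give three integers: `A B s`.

A = 3^32 mod 43  (bits of 32 = 100000)
  bit 0 = 1: r = r^2 * 3 mod 43 = 1^2 * 3 = 1*3 = 3
  bit 1 = 0: r = r^2 mod 43 = 3^2 = 9
  bit 2 = 0: r = r^2 mod 43 = 9^2 = 38
  bit 3 = 0: r = r^2 mod 43 = 38^2 = 25
  bit 4 = 0: r = r^2 mod 43 = 25^2 = 23
  bit 5 = 0: r = r^2 mod 43 = 23^2 = 13
  -> A = 13
B = 3^34 mod 43  (bits of 34 = 100010)
  bit 0 = 1: r = r^2 * 3 mod 43 = 1^2 * 3 = 1*3 = 3
  bit 1 = 0: r = r^2 mod 43 = 3^2 = 9
  bit 2 = 0: r = r^2 mod 43 = 9^2 = 38
  bit 3 = 0: r = r^2 mod 43 = 38^2 = 25
  bit 4 = 1: r = r^2 * 3 mod 43 = 25^2 * 3 = 23*3 = 26
  bit 5 = 0: r = r^2 mod 43 = 26^2 = 31
  -> B = 31
s = B^a = 31^32 mod 43  (bits of 32 = 100000)
  bit 0 = 1: r = r^2 * 31 mod 43 = 1^2 * 31 = 1*31 = 31
  bit 1 = 0: r = r^2 mod 43 = 31^2 = 15
  bit 2 = 0: r = r^2 mod 43 = 15^2 = 10
  bit 3 = 0: r = r^2 mod 43 = 10^2 = 14
  bit 4 = 0: r = r^2 mod 43 = 14^2 = 24
  bit 5 = 0: r = r^2 mod 43 = 24^2 = 17
  -> s = B^a = 17

Answer: 13 31 17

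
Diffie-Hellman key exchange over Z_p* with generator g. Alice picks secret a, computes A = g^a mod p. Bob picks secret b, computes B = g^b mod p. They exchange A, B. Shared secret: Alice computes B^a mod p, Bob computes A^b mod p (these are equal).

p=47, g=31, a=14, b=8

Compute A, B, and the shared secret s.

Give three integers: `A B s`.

A = 31^14 mod 47  (bits of 14 = 1110)
  bit 0 = 1: r = r^2 * 31 mod 47 = 1^2 * 31 = 1*31 = 31
  bit 1 = 1: r = r^2 * 31 mod 47 = 31^2 * 31 = 21*31 = 40
  bit 2 = 1: r = r^2 * 31 mod 47 = 40^2 * 31 = 2*31 = 15
  bit 3 = 0: r = r^2 mod 47 = 15^2 = 37
  -> A = 37
B = 31^8 mod 47  (bits of 8 = 1000)
  bit 0 = 1: r = r^2 * 31 mod 47 = 1^2 * 31 = 1*31 = 31
  bit 1 = 0: r = r^2 mod 47 = 31^2 = 21
  bit 2 = 0: r = r^2 mod 47 = 21^2 = 18
  bit 3 = 0: r = r^2 mod 47 = 18^2 = 42
  -> B = 42
s = B^a = 42^14 mod 47  (bits of 14 = 1110)
  bit 0 = 1: r = r^2 * 42 mod 47 = 1^2 * 42 = 1*42 = 42
  bit 1 = 1: r = r^2 * 42 mod 47 = 42^2 * 42 = 25*42 = 16
  bit 2 = 1: r = r^2 * 42 mod 47 = 16^2 * 42 = 21*42 = 36
  bit 3 = 0: r = r^2 mod 47 = 36^2 = 27
  -> s = B^a = 27

Answer: 37 42 27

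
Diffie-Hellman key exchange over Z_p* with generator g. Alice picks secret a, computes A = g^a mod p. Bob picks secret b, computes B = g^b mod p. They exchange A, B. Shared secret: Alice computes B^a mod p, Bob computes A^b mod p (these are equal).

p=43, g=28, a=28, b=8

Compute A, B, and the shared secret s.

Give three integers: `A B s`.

A = 28^28 mod 43  (bits of 28 = 11100)
  bit 0 = 1: r = r^2 * 28 mod 43 = 1^2 * 28 = 1*28 = 28
  bit 1 = 1: r = r^2 * 28 mod 43 = 28^2 * 28 = 10*28 = 22
  bit 2 = 1: r = r^2 * 28 mod 43 = 22^2 * 28 = 11*28 = 7
  bit 3 = 0: r = r^2 mod 43 = 7^2 = 6
  bit 4 = 0: r = r^2 mod 43 = 6^2 = 36
  -> A = 36
B = 28^8 mod 43  (bits of 8 = 1000)
  bit 0 = 1: r = r^2 * 28 mod 43 = 1^2 * 28 = 1*28 = 28
  bit 1 = 0: r = r^2 mod 43 = 28^2 = 10
  bit 2 = 0: r = r^2 mod 43 = 10^2 = 14
  bit 3 = 0: r = r^2 mod 43 = 14^2 = 24
  -> B = 24
s = B^a = 24^28 mod 43  (bits of 28 = 11100)
  bit 0 = 1: r = r^2 * 24 mod 43 = 1^2 * 24 = 1*24 = 24
  bit 1 = 1: r = r^2 * 24 mod 43 = 24^2 * 24 = 17*24 = 21
  bit 2 = 1: r = r^2 * 24 mod 43 = 21^2 * 24 = 11*24 = 6
  bit 3 = 0: r = r^2 mod 43 = 6^2 = 36
  bit 4 = 0: r = r^2 mod 43 = 36^2 = 6
  -> s = B^a = 6

Answer: 36 24 6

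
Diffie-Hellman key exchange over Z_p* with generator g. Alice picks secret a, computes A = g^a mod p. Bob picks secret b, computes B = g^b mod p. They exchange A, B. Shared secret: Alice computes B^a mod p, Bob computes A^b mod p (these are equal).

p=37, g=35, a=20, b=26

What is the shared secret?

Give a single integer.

A = 35^20 mod 37  (bits of 20 = 10100)
  bit 0 = 1: r = r^2 * 35 mod 37 = 1^2 * 35 = 1*35 = 35
  bit 1 = 0: r = r^2 mod 37 = 35^2 = 4
  bit 2 = 1: r = r^2 * 35 mod 37 = 4^2 * 35 = 16*35 = 5
  bit 3 = 0: r = r^2 mod 37 = 5^2 = 25
  bit 4 = 0: r = r^2 mod 37 = 25^2 = 33
  -> A = 33
B = 35^26 mod 37  (bits of 26 = 11010)
  bit 0 = 1: r = r^2 * 35 mod 37 = 1^2 * 35 = 1*35 = 35
  bit 1 = 1: r = r^2 * 35 mod 37 = 35^2 * 35 = 4*35 = 29
  bit 2 = 0: r = r^2 mod 37 = 29^2 = 27
  bit 3 = 1: r = r^2 * 35 mod 37 = 27^2 * 35 = 26*35 = 22
  bit 4 = 0: r = r^2 mod 37 = 22^2 = 3
  -> B = 3
s = B^a = 3^20 mod 37  (bits of 20 = 10100)
  bit 0 = 1: r = r^2 * 3 mod 37 = 1^2 * 3 = 1*3 = 3
  bit 1 = 0: r = r^2 mod 37 = 3^2 = 9
  bit 2 = 1: r = r^2 * 3 mod 37 = 9^2 * 3 = 7*3 = 21
  bit 3 = 0: r = r^2 mod 37 = 21^2 = 34
  bit 4 = 0: r = r^2 mod 37 = 34^2 = 9
  -> s = B^a = 9

Answer: 9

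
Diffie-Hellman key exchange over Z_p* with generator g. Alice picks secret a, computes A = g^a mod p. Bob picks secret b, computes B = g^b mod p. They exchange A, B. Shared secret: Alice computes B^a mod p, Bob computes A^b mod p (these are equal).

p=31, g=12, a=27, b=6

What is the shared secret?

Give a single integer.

A = 12^27 mod 31  (bits of 27 = 11011)
  bit 0 = 1: r = r^2 * 12 mod 31 = 1^2 * 12 = 1*12 = 12
  bit 1 = 1: r = r^2 * 12 mod 31 = 12^2 * 12 = 20*12 = 23
  bit 2 = 0: r = r^2 mod 31 = 23^2 = 2
  bit 3 = 1: r = r^2 * 12 mod 31 = 2^2 * 12 = 4*12 = 17
  bit 4 = 1: r = r^2 * 12 mod 31 = 17^2 * 12 = 10*12 = 27
  -> A = 27
B = 12^6 mod 31  (bits of 6 = 110)
  bit 0 = 1: r = r^2 * 12 mod 31 = 1^2 * 12 = 1*12 = 12
  bit 1 = 1: r = r^2 * 12 mod 31 = 12^2 * 12 = 20*12 = 23
  bit 2 = 0: r = r^2 mod 31 = 23^2 = 2
  -> B = 2
s = B^a = 2^27 mod 31  (bits of 27 = 11011)
  bit 0 = 1: r = r^2 * 2 mod 31 = 1^2 * 2 = 1*2 = 2
  bit 1 = 1: r = r^2 * 2 mod 31 = 2^2 * 2 = 4*2 = 8
  bit 2 = 0: r = r^2 mod 31 = 8^2 = 2
  bit 3 = 1: r = r^2 * 2 mod 31 = 2^2 * 2 = 4*2 = 8
  bit 4 = 1: r = r^2 * 2 mod 31 = 8^2 * 2 = 2*2 = 4
  -> s = B^a = 4

Answer: 4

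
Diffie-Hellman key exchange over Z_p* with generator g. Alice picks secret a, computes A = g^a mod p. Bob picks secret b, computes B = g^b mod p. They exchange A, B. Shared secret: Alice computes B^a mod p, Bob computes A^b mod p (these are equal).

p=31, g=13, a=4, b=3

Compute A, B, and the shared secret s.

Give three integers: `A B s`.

A = 13^4 mod 31  (bits of 4 = 100)
  bit 0 = 1: r = r^2 * 13 mod 31 = 1^2 * 13 = 1*13 = 13
  bit 1 = 0: r = r^2 mod 31 = 13^2 = 14
  bit 2 = 0: r = r^2 mod 31 = 14^2 = 10
  -> A = 10
B = 13^3 mod 31  (bits of 3 = 11)
  bit 0 = 1: r = r^2 * 13 mod 31 = 1^2 * 13 = 1*13 = 13
  bit 1 = 1: r = r^2 * 13 mod 31 = 13^2 * 13 = 14*13 = 27
  -> B = 27
s = B^a = 27^4 mod 31  (bits of 4 = 100)
  bit 0 = 1: r = r^2 * 27 mod 31 = 1^2 * 27 = 1*27 = 27
  bit 1 = 0: r = r^2 mod 31 = 27^2 = 16
  bit 2 = 0: r = r^2 mod 31 = 16^2 = 8
  -> s = B^a = 8

Answer: 10 27 8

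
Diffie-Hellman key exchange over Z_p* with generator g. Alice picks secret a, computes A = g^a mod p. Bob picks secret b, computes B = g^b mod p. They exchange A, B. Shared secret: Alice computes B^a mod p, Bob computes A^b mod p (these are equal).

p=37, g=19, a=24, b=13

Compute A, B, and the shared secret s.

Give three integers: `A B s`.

Answer: 26 5 26

Derivation:
A = 19^24 mod 37  (bits of 24 = 11000)
  bit 0 = 1: r = r^2 * 19 mod 37 = 1^2 * 19 = 1*19 = 19
  bit 1 = 1: r = r^2 * 19 mod 37 = 19^2 * 19 = 28*19 = 14
  bit 2 = 0: r = r^2 mod 37 = 14^2 = 11
  bit 3 = 0: r = r^2 mod 37 = 11^2 = 10
  bit 4 = 0: r = r^2 mod 37 = 10^2 = 26
  -> A = 26
B = 19^13 mod 37  (bits of 13 = 1101)
  bit 0 = 1: r = r^2 * 19 mod 37 = 1^2 * 19 = 1*19 = 19
  bit 1 = 1: r = r^2 * 19 mod 37 = 19^2 * 19 = 28*19 = 14
  bit 2 = 0: r = r^2 mod 37 = 14^2 = 11
  bit 3 = 1: r = r^2 * 19 mod 37 = 11^2 * 19 = 10*19 = 5
  -> B = 5
s = B^a = 5^24 mod 37  (bits of 24 = 11000)
  bit 0 = 1: r = r^2 * 5 mod 37 = 1^2 * 5 = 1*5 = 5
  bit 1 = 1: r = r^2 * 5 mod 37 = 5^2 * 5 = 25*5 = 14
  bit 2 = 0: r = r^2 mod 37 = 14^2 = 11
  bit 3 = 0: r = r^2 mod 37 = 11^2 = 10
  bit 4 = 0: r = r^2 mod 37 = 10^2 = 26
  -> s = B^a = 26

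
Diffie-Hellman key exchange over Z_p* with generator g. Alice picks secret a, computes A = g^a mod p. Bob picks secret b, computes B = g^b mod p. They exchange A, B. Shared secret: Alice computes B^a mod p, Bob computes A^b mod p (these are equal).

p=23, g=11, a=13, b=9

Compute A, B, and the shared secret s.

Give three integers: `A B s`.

Answer: 17 19 7

Derivation:
A = 11^13 mod 23  (bits of 13 = 1101)
  bit 0 = 1: r = r^2 * 11 mod 23 = 1^2 * 11 = 1*11 = 11
  bit 1 = 1: r = r^2 * 11 mod 23 = 11^2 * 11 = 6*11 = 20
  bit 2 = 0: r = r^2 mod 23 = 20^2 = 9
  bit 3 = 1: r = r^2 * 11 mod 23 = 9^2 * 11 = 12*11 = 17
  -> A = 17
B = 11^9 mod 23  (bits of 9 = 1001)
  bit 0 = 1: r = r^2 * 11 mod 23 = 1^2 * 11 = 1*11 = 11
  bit 1 = 0: r = r^2 mod 23 = 11^2 = 6
  bit 2 = 0: r = r^2 mod 23 = 6^2 = 13
  bit 3 = 1: r = r^2 * 11 mod 23 = 13^2 * 11 = 8*11 = 19
  -> B = 19
s = B^a = 19^13 mod 23  (bits of 13 = 1101)
  bit 0 = 1: r = r^2 * 19 mod 23 = 1^2 * 19 = 1*19 = 19
  bit 1 = 1: r = r^2 * 19 mod 23 = 19^2 * 19 = 16*19 = 5
  bit 2 = 0: r = r^2 mod 23 = 5^2 = 2
  bit 3 = 1: r = r^2 * 19 mod 23 = 2^2 * 19 = 4*19 = 7
  -> s = B^a = 7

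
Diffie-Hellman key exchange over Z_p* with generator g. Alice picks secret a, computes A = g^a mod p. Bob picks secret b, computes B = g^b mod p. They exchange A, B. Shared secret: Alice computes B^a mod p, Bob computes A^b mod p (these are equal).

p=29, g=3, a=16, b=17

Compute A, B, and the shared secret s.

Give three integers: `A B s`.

Answer: 20 2 25

Derivation:
A = 3^16 mod 29  (bits of 16 = 10000)
  bit 0 = 1: r = r^2 * 3 mod 29 = 1^2 * 3 = 1*3 = 3
  bit 1 = 0: r = r^2 mod 29 = 3^2 = 9
  bit 2 = 0: r = r^2 mod 29 = 9^2 = 23
  bit 3 = 0: r = r^2 mod 29 = 23^2 = 7
  bit 4 = 0: r = r^2 mod 29 = 7^2 = 20
  -> A = 20
B = 3^17 mod 29  (bits of 17 = 10001)
  bit 0 = 1: r = r^2 * 3 mod 29 = 1^2 * 3 = 1*3 = 3
  bit 1 = 0: r = r^2 mod 29 = 3^2 = 9
  bit 2 = 0: r = r^2 mod 29 = 9^2 = 23
  bit 3 = 0: r = r^2 mod 29 = 23^2 = 7
  bit 4 = 1: r = r^2 * 3 mod 29 = 7^2 * 3 = 20*3 = 2
  -> B = 2
s = B^a = 2^16 mod 29  (bits of 16 = 10000)
  bit 0 = 1: r = r^2 * 2 mod 29 = 1^2 * 2 = 1*2 = 2
  bit 1 = 0: r = r^2 mod 29 = 2^2 = 4
  bit 2 = 0: r = r^2 mod 29 = 4^2 = 16
  bit 3 = 0: r = r^2 mod 29 = 16^2 = 24
  bit 4 = 0: r = r^2 mod 29 = 24^2 = 25
  -> s = B^a = 25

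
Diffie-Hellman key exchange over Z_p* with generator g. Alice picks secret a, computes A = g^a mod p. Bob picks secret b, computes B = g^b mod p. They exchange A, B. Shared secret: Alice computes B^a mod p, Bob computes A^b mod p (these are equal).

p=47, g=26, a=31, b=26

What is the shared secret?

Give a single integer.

A = 26^31 mod 47  (bits of 31 = 11111)
  bit 0 = 1: r = r^2 * 26 mod 47 = 1^2 * 26 = 1*26 = 26
  bit 1 = 1: r = r^2 * 26 mod 47 = 26^2 * 26 = 18*26 = 45
  bit 2 = 1: r = r^2 * 26 mod 47 = 45^2 * 26 = 4*26 = 10
  bit 3 = 1: r = r^2 * 26 mod 47 = 10^2 * 26 = 6*26 = 15
  bit 4 = 1: r = r^2 * 26 mod 47 = 15^2 * 26 = 37*26 = 22
  -> A = 22
B = 26^26 mod 47  (bits of 26 = 11010)
  bit 0 = 1: r = r^2 * 26 mod 47 = 1^2 * 26 = 1*26 = 26
  bit 1 = 1: r = r^2 * 26 mod 47 = 26^2 * 26 = 18*26 = 45
  bit 2 = 0: r = r^2 mod 47 = 45^2 = 4
  bit 3 = 1: r = r^2 * 26 mod 47 = 4^2 * 26 = 16*26 = 40
  bit 4 = 0: r = r^2 mod 47 = 40^2 = 2
  -> B = 2
s = B^a = 2^31 mod 47  (bits of 31 = 11111)
  bit 0 = 1: r = r^2 * 2 mod 47 = 1^2 * 2 = 1*2 = 2
  bit 1 = 1: r = r^2 * 2 mod 47 = 2^2 * 2 = 4*2 = 8
  bit 2 = 1: r = r^2 * 2 mod 47 = 8^2 * 2 = 17*2 = 34
  bit 3 = 1: r = r^2 * 2 mod 47 = 34^2 * 2 = 28*2 = 9
  bit 4 = 1: r = r^2 * 2 mod 47 = 9^2 * 2 = 34*2 = 21
  -> s = B^a = 21

Answer: 21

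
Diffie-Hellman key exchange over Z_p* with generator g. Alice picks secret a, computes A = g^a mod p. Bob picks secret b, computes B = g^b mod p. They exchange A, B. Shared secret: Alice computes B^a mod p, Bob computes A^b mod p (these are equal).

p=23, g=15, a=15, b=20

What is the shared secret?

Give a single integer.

A = 15^15 mod 23  (bits of 15 = 1111)
  bit 0 = 1: r = r^2 * 15 mod 23 = 1^2 * 15 = 1*15 = 15
  bit 1 = 1: r = r^2 * 15 mod 23 = 15^2 * 15 = 18*15 = 17
  bit 2 = 1: r = r^2 * 15 mod 23 = 17^2 * 15 = 13*15 = 11
  bit 3 = 1: r = r^2 * 15 mod 23 = 11^2 * 15 = 6*15 = 21
  -> A = 21
B = 15^20 mod 23  (bits of 20 = 10100)
  bit 0 = 1: r = r^2 * 15 mod 23 = 1^2 * 15 = 1*15 = 15
  bit 1 = 0: r = r^2 mod 23 = 15^2 = 18
  bit 2 = 1: r = r^2 * 15 mod 23 = 18^2 * 15 = 2*15 = 7
  bit 3 = 0: r = r^2 mod 23 = 7^2 = 3
  bit 4 = 0: r = r^2 mod 23 = 3^2 = 9
  -> B = 9
s = B^a = 9^15 mod 23  (bits of 15 = 1111)
  bit 0 = 1: r = r^2 * 9 mod 23 = 1^2 * 9 = 1*9 = 9
  bit 1 = 1: r = r^2 * 9 mod 23 = 9^2 * 9 = 12*9 = 16
  bit 2 = 1: r = r^2 * 9 mod 23 = 16^2 * 9 = 3*9 = 4
  bit 3 = 1: r = r^2 * 9 mod 23 = 4^2 * 9 = 16*9 = 6
  -> s = B^a = 6

Answer: 6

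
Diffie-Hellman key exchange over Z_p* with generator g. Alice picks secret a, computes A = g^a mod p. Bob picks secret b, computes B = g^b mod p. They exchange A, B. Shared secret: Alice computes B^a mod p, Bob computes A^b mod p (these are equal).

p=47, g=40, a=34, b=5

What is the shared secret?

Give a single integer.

Answer: 18

Derivation:
A = 40^34 mod 47  (bits of 34 = 100010)
  bit 0 = 1: r = r^2 * 40 mod 47 = 1^2 * 40 = 1*40 = 40
  bit 1 = 0: r = r^2 mod 47 = 40^2 = 2
  bit 2 = 0: r = r^2 mod 47 = 2^2 = 4
  bit 3 = 0: r = r^2 mod 47 = 4^2 = 16
  bit 4 = 1: r = r^2 * 40 mod 47 = 16^2 * 40 = 21*40 = 41
  bit 5 = 0: r = r^2 mod 47 = 41^2 = 36
  -> A = 36
B = 40^5 mod 47  (bits of 5 = 101)
  bit 0 = 1: r = r^2 * 40 mod 47 = 1^2 * 40 = 1*40 = 40
  bit 1 = 0: r = r^2 mod 47 = 40^2 = 2
  bit 2 = 1: r = r^2 * 40 mod 47 = 2^2 * 40 = 4*40 = 19
  -> B = 19
s = B^a = 19^34 mod 47  (bits of 34 = 100010)
  bit 0 = 1: r = r^2 * 19 mod 47 = 1^2 * 19 = 1*19 = 19
  bit 1 = 0: r = r^2 mod 47 = 19^2 = 32
  bit 2 = 0: r = r^2 mod 47 = 32^2 = 37
  bit 3 = 0: r = r^2 mod 47 = 37^2 = 6
  bit 4 = 1: r = r^2 * 19 mod 47 = 6^2 * 19 = 36*19 = 26
  bit 5 = 0: r = r^2 mod 47 = 26^2 = 18
  -> s = B^a = 18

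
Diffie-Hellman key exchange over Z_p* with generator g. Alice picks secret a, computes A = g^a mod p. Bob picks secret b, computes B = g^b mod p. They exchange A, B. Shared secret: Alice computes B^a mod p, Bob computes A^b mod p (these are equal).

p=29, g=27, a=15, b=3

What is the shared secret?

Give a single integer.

A = 27^15 mod 29  (bits of 15 = 1111)
  bit 0 = 1: r = r^2 * 27 mod 29 = 1^2 * 27 = 1*27 = 27
  bit 1 = 1: r = r^2 * 27 mod 29 = 27^2 * 27 = 4*27 = 21
  bit 2 = 1: r = r^2 * 27 mod 29 = 21^2 * 27 = 6*27 = 17
  bit 3 = 1: r = r^2 * 27 mod 29 = 17^2 * 27 = 28*27 = 2
  -> A = 2
B = 27^3 mod 29  (bits of 3 = 11)
  bit 0 = 1: r = r^2 * 27 mod 29 = 1^2 * 27 = 1*27 = 27
  bit 1 = 1: r = r^2 * 27 mod 29 = 27^2 * 27 = 4*27 = 21
  -> B = 21
s = B^a = 21^15 mod 29  (bits of 15 = 1111)
  bit 0 = 1: r = r^2 * 21 mod 29 = 1^2 * 21 = 1*21 = 21
  bit 1 = 1: r = r^2 * 21 mod 29 = 21^2 * 21 = 6*21 = 10
  bit 2 = 1: r = r^2 * 21 mod 29 = 10^2 * 21 = 13*21 = 12
  bit 3 = 1: r = r^2 * 21 mod 29 = 12^2 * 21 = 28*21 = 8
  -> s = B^a = 8

Answer: 8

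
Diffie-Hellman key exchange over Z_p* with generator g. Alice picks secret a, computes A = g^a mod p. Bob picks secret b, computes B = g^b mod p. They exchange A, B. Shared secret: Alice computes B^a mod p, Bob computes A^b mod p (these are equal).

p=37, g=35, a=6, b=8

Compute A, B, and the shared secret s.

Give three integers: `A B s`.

A = 35^6 mod 37  (bits of 6 = 110)
  bit 0 = 1: r = r^2 * 35 mod 37 = 1^2 * 35 = 1*35 = 35
  bit 1 = 1: r = r^2 * 35 mod 37 = 35^2 * 35 = 4*35 = 29
  bit 2 = 0: r = r^2 mod 37 = 29^2 = 27
  -> A = 27
B = 35^8 mod 37  (bits of 8 = 1000)
  bit 0 = 1: r = r^2 * 35 mod 37 = 1^2 * 35 = 1*35 = 35
  bit 1 = 0: r = r^2 mod 37 = 35^2 = 4
  bit 2 = 0: r = r^2 mod 37 = 4^2 = 16
  bit 3 = 0: r = r^2 mod 37 = 16^2 = 34
  -> B = 34
s = B^a = 34^6 mod 37  (bits of 6 = 110)
  bit 0 = 1: r = r^2 * 34 mod 37 = 1^2 * 34 = 1*34 = 34
  bit 1 = 1: r = r^2 * 34 mod 37 = 34^2 * 34 = 9*34 = 10
  bit 2 = 0: r = r^2 mod 37 = 10^2 = 26
  -> s = B^a = 26

Answer: 27 34 26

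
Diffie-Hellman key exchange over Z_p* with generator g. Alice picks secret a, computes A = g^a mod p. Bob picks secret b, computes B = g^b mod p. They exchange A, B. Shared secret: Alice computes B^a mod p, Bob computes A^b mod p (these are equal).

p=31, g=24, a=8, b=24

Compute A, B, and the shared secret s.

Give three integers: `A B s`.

Answer: 10 8 16

Derivation:
A = 24^8 mod 31  (bits of 8 = 1000)
  bit 0 = 1: r = r^2 * 24 mod 31 = 1^2 * 24 = 1*24 = 24
  bit 1 = 0: r = r^2 mod 31 = 24^2 = 18
  bit 2 = 0: r = r^2 mod 31 = 18^2 = 14
  bit 3 = 0: r = r^2 mod 31 = 14^2 = 10
  -> A = 10
B = 24^24 mod 31  (bits of 24 = 11000)
  bit 0 = 1: r = r^2 * 24 mod 31 = 1^2 * 24 = 1*24 = 24
  bit 1 = 1: r = r^2 * 24 mod 31 = 24^2 * 24 = 18*24 = 29
  bit 2 = 0: r = r^2 mod 31 = 29^2 = 4
  bit 3 = 0: r = r^2 mod 31 = 4^2 = 16
  bit 4 = 0: r = r^2 mod 31 = 16^2 = 8
  -> B = 8
s = B^a = 8^8 mod 31  (bits of 8 = 1000)
  bit 0 = 1: r = r^2 * 8 mod 31 = 1^2 * 8 = 1*8 = 8
  bit 1 = 0: r = r^2 mod 31 = 8^2 = 2
  bit 2 = 0: r = r^2 mod 31 = 2^2 = 4
  bit 3 = 0: r = r^2 mod 31 = 4^2 = 16
  -> s = B^a = 16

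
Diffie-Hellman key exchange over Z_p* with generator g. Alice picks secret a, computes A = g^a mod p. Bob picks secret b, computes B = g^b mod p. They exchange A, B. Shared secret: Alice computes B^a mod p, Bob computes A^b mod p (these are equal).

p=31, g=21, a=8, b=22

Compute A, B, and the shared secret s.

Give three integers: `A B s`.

Answer: 14 20 19

Derivation:
A = 21^8 mod 31  (bits of 8 = 1000)
  bit 0 = 1: r = r^2 * 21 mod 31 = 1^2 * 21 = 1*21 = 21
  bit 1 = 0: r = r^2 mod 31 = 21^2 = 7
  bit 2 = 0: r = r^2 mod 31 = 7^2 = 18
  bit 3 = 0: r = r^2 mod 31 = 18^2 = 14
  -> A = 14
B = 21^22 mod 31  (bits of 22 = 10110)
  bit 0 = 1: r = r^2 * 21 mod 31 = 1^2 * 21 = 1*21 = 21
  bit 1 = 0: r = r^2 mod 31 = 21^2 = 7
  bit 2 = 1: r = r^2 * 21 mod 31 = 7^2 * 21 = 18*21 = 6
  bit 3 = 1: r = r^2 * 21 mod 31 = 6^2 * 21 = 5*21 = 12
  bit 4 = 0: r = r^2 mod 31 = 12^2 = 20
  -> B = 20
s = B^a = 20^8 mod 31  (bits of 8 = 1000)
  bit 0 = 1: r = r^2 * 20 mod 31 = 1^2 * 20 = 1*20 = 20
  bit 1 = 0: r = r^2 mod 31 = 20^2 = 28
  bit 2 = 0: r = r^2 mod 31 = 28^2 = 9
  bit 3 = 0: r = r^2 mod 31 = 9^2 = 19
  -> s = B^a = 19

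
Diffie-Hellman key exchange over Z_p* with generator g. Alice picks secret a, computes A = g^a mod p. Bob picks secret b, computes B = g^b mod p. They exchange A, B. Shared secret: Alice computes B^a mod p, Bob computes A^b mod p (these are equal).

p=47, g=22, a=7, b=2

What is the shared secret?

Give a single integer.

Answer: 24

Derivation:
A = 22^7 mod 47  (bits of 7 = 111)
  bit 0 = 1: r = r^2 * 22 mod 47 = 1^2 * 22 = 1*22 = 22
  bit 1 = 1: r = r^2 * 22 mod 47 = 22^2 * 22 = 14*22 = 26
  bit 2 = 1: r = r^2 * 22 mod 47 = 26^2 * 22 = 18*22 = 20
  -> A = 20
B = 22^2 mod 47  (bits of 2 = 10)
  bit 0 = 1: r = r^2 * 22 mod 47 = 1^2 * 22 = 1*22 = 22
  bit 1 = 0: r = r^2 mod 47 = 22^2 = 14
  -> B = 14
s = B^a = 14^7 mod 47  (bits of 7 = 111)
  bit 0 = 1: r = r^2 * 14 mod 47 = 1^2 * 14 = 1*14 = 14
  bit 1 = 1: r = r^2 * 14 mod 47 = 14^2 * 14 = 8*14 = 18
  bit 2 = 1: r = r^2 * 14 mod 47 = 18^2 * 14 = 42*14 = 24
  -> s = B^a = 24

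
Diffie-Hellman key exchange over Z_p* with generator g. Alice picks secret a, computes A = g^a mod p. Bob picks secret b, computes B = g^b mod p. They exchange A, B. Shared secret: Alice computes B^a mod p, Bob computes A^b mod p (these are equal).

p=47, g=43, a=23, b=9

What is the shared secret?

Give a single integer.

Answer: 46

Derivation:
A = 43^23 mod 47  (bits of 23 = 10111)
  bit 0 = 1: r = r^2 * 43 mod 47 = 1^2 * 43 = 1*43 = 43
  bit 1 = 0: r = r^2 mod 47 = 43^2 = 16
  bit 2 = 1: r = r^2 * 43 mod 47 = 16^2 * 43 = 21*43 = 10
  bit 3 = 1: r = r^2 * 43 mod 47 = 10^2 * 43 = 6*43 = 23
  bit 4 = 1: r = r^2 * 43 mod 47 = 23^2 * 43 = 12*43 = 46
  -> A = 46
B = 43^9 mod 47  (bits of 9 = 1001)
  bit 0 = 1: r = r^2 * 43 mod 47 = 1^2 * 43 = 1*43 = 43
  bit 1 = 0: r = r^2 mod 47 = 43^2 = 16
  bit 2 = 0: r = r^2 mod 47 = 16^2 = 21
  bit 3 = 1: r = r^2 * 43 mod 47 = 21^2 * 43 = 18*43 = 22
  -> B = 22
s = B^a = 22^23 mod 47  (bits of 23 = 10111)
  bit 0 = 1: r = r^2 * 22 mod 47 = 1^2 * 22 = 1*22 = 22
  bit 1 = 0: r = r^2 mod 47 = 22^2 = 14
  bit 2 = 1: r = r^2 * 22 mod 47 = 14^2 * 22 = 8*22 = 35
  bit 3 = 1: r = r^2 * 22 mod 47 = 35^2 * 22 = 3*22 = 19
  bit 4 = 1: r = r^2 * 22 mod 47 = 19^2 * 22 = 32*22 = 46
  -> s = B^a = 46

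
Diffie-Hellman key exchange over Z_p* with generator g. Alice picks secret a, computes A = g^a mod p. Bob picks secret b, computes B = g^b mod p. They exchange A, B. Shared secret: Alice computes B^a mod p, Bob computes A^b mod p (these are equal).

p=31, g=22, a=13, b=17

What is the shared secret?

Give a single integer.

Answer: 17

Derivation:
A = 22^13 mod 31  (bits of 13 = 1101)
  bit 0 = 1: r = r^2 * 22 mod 31 = 1^2 * 22 = 1*22 = 22
  bit 1 = 1: r = r^2 * 22 mod 31 = 22^2 * 22 = 19*22 = 15
  bit 2 = 0: r = r^2 mod 31 = 15^2 = 8
  bit 3 = 1: r = r^2 * 22 mod 31 = 8^2 * 22 = 2*22 = 13
  -> A = 13
B = 22^17 mod 31  (bits of 17 = 10001)
  bit 0 = 1: r = r^2 * 22 mod 31 = 1^2 * 22 = 1*22 = 22
  bit 1 = 0: r = r^2 mod 31 = 22^2 = 19
  bit 2 = 0: r = r^2 mod 31 = 19^2 = 20
  bit 3 = 0: r = r^2 mod 31 = 20^2 = 28
  bit 4 = 1: r = r^2 * 22 mod 31 = 28^2 * 22 = 9*22 = 12
  -> B = 12
s = B^a = 12^13 mod 31  (bits of 13 = 1101)
  bit 0 = 1: r = r^2 * 12 mod 31 = 1^2 * 12 = 1*12 = 12
  bit 1 = 1: r = r^2 * 12 mod 31 = 12^2 * 12 = 20*12 = 23
  bit 2 = 0: r = r^2 mod 31 = 23^2 = 2
  bit 3 = 1: r = r^2 * 12 mod 31 = 2^2 * 12 = 4*12 = 17
  -> s = B^a = 17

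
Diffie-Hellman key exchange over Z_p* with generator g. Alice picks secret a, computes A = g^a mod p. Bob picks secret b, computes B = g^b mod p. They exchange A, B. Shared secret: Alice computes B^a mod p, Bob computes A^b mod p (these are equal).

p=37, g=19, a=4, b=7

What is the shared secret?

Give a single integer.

Answer: 34

Derivation:
A = 19^4 mod 37  (bits of 4 = 100)
  bit 0 = 1: r = r^2 * 19 mod 37 = 1^2 * 19 = 1*19 = 19
  bit 1 = 0: r = r^2 mod 37 = 19^2 = 28
  bit 2 = 0: r = r^2 mod 37 = 28^2 = 7
  -> A = 7
B = 19^7 mod 37  (bits of 7 = 111)
  bit 0 = 1: r = r^2 * 19 mod 37 = 1^2 * 19 = 1*19 = 19
  bit 1 = 1: r = r^2 * 19 mod 37 = 19^2 * 19 = 28*19 = 14
  bit 2 = 1: r = r^2 * 19 mod 37 = 14^2 * 19 = 11*19 = 24
  -> B = 24
s = B^a = 24^4 mod 37  (bits of 4 = 100)
  bit 0 = 1: r = r^2 * 24 mod 37 = 1^2 * 24 = 1*24 = 24
  bit 1 = 0: r = r^2 mod 37 = 24^2 = 21
  bit 2 = 0: r = r^2 mod 37 = 21^2 = 34
  -> s = B^a = 34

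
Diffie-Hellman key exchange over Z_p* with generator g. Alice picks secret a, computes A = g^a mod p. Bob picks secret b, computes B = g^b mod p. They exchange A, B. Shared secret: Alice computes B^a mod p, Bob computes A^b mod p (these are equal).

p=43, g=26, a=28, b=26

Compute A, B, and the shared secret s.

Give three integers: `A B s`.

A = 26^28 mod 43  (bits of 28 = 11100)
  bit 0 = 1: r = r^2 * 26 mod 43 = 1^2 * 26 = 1*26 = 26
  bit 1 = 1: r = r^2 * 26 mod 43 = 26^2 * 26 = 31*26 = 32
  bit 2 = 1: r = r^2 * 26 mod 43 = 32^2 * 26 = 35*26 = 7
  bit 3 = 0: r = r^2 mod 43 = 7^2 = 6
  bit 4 = 0: r = r^2 mod 43 = 6^2 = 36
  -> A = 36
B = 26^26 mod 43  (bits of 26 = 11010)
  bit 0 = 1: r = r^2 * 26 mod 43 = 1^2 * 26 = 1*26 = 26
  bit 1 = 1: r = r^2 * 26 mod 43 = 26^2 * 26 = 31*26 = 32
  bit 2 = 0: r = r^2 mod 43 = 32^2 = 35
  bit 3 = 1: r = r^2 * 26 mod 43 = 35^2 * 26 = 21*26 = 30
  bit 4 = 0: r = r^2 mod 43 = 30^2 = 40
  -> B = 40
s = B^a = 40^28 mod 43  (bits of 28 = 11100)
  bit 0 = 1: r = r^2 * 40 mod 43 = 1^2 * 40 = 1*40 = 40
  bit 1 = 1: r = r^2 * 40 mod 43 = 40^2 * 40 = 9*40 = 16
  bit 2 = 1: r = r^2 * 40 mod 43 = 16^2 * 40 = 41*40 = 6
  bit 3 = 0: r = r^2 mod 43 = 6^2 = 36
  bit 4 = 0: r = r^2 mod 43 = 36^2 = 6
  -> s = B^a = 6

Answer: 36 40 6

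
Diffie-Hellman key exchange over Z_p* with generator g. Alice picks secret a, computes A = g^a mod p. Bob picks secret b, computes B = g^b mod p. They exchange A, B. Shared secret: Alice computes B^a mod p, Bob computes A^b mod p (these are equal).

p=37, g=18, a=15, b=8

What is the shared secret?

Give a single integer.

Answer: 10

Derivation:
A = 18^15 mod 37  (bits of 15 = 1111)
  bit 0 = 1: r = r^2 * 18 mod 37 = 1^2 * 18 = 1*18 = 18
  bit 1 = 1: r = r^2 * 18 mod 37 = 18^2 * 18 = 28*18 = 23
  bit 2 = 1: r = r^2 * 18 mod 37 = 23^2 * 18 = 11*18 = 13
  bit 3 = 1: r = r^2 * 18 mod 37 = 13^2 * 18 = 21*18 = 8
  -> A = 8
B = 18^8 mod 37  (bits of 8 = 1000)
  bit 0 = 1: r = r^2 * 18 mod 37 = 1^2 * 18 = 1*18 = 18
  bit 1 = 0: r = r^2 mod 37 = 18^2 = 28
  bit 2 = 0: r = r^2 mod 37 = 28^2 = 7
  bit 3 = 0: r = r^2 mod 37 = 7^2 = 12
  -> B = 12
s = B^a = 12^15 mod 37  (bits of 15 = 1111)
  bit 0 = 1: r = r^2 * 12 mod 37 = 1^2 * 12 = 1*12 = 12
  bit 1 = 1: r = r^2 * 12 mod 37 = 12^2 * 12 = 33*12 = 26
  bit 2 = 1: r = r^2 * 12 mod 37 = 26^2 * 12 = 10*12 = 9
  bit 3 = 1: r = r^2 * 12 mod 37 = 9^2 * 12 = 7*12 = 10
  -> s = B^a = 10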